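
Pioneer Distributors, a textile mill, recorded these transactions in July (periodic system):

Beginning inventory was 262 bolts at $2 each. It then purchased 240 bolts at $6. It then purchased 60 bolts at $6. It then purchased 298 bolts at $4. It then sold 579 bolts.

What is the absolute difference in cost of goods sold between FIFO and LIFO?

FIFO COGS: 262 @ $2 + 240 @ $6 + 60 @ $6 + 17 @ $4 = $2,392
LIFO COGS: 298 @ $4 + 60 @ $6 + 221 @ $6 = $2,878
Difference = |$2,392 − $2,878| = $486

$486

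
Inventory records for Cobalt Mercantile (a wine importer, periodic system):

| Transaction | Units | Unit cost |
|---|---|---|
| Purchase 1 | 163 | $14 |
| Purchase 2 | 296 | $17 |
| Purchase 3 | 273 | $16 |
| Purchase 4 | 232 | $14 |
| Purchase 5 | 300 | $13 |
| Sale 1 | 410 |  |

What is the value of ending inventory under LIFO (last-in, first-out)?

Sale 1 (410) [LIFO — newest first]: 300 @ $13 + 110 @ $14 = $5,440
Ending inventory: 163 @ $14 + 296 @ $17 + 273 @ $16 + 122 @ $14 = $13,390

Ending inventory = $13,390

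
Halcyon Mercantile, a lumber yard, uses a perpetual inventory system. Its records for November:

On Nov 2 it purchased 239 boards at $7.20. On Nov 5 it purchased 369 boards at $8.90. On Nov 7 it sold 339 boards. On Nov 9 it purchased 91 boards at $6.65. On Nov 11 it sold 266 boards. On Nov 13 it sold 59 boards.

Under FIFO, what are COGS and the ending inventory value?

Nov 7, 339 sold [FIFO — oldest first]: 239 @ $7.20 + 100 @ $8.90 = $2,610.80
Nov 11, 266 sold [FIFO — oldest first]: 266 @ $8.90 = $2,367.40
Nov 13, 59 sold [FIFO — oldest first]: 3 @ $8.90 + 56 @ $6.65 = $399.10
Total COGS = $2,610.80 + $2,367.40 + $399.10 = $5,377.30
Ending inventory: 35 @ $6.65 = $232.75

COGS = $5,377.30; ending inventory = $232.75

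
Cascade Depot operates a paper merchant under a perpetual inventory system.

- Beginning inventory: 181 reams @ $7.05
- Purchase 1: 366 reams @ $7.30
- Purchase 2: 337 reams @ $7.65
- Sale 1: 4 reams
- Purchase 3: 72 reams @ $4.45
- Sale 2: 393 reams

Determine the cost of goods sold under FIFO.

COGS = $2,852.85

Sale 1 (4) [FIFO — oldest first]: 4 @ $7.05 = $28.20
Sale 2 (393) [FIFO — oldest first]: 177 @ $7.05 + 216 @ $7.30 = $2,824.65
Total COGS = $28.20 + $2,824.65 = $2,852.85
Ending inventory: 150 @ $7.30 + 337 @ $7.65 + 72 @ $4.45 = $3,993.45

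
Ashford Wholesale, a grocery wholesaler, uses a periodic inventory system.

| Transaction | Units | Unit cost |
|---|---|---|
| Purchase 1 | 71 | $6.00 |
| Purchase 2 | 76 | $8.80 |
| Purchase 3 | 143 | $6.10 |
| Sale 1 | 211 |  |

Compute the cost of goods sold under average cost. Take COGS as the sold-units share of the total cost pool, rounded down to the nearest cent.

Sale 1, sell 211: 211/290 × $1,967.10 → $1,431.23
Ending inventory (cost pool remaining) = $535.87

COGS = $1,431.23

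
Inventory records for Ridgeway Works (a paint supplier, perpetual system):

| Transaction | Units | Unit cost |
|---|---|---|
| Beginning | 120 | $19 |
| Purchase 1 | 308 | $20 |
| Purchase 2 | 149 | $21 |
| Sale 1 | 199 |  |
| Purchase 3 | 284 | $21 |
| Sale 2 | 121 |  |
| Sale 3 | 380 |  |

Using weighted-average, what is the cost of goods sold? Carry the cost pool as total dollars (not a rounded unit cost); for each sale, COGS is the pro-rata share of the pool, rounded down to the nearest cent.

COGS = $14,239.30

After Beginning: 120 on hand, pool $2,280.00 (≈ $19.0000 each)
After Purchase 1: 428 on hand, pool $8,440.00 (≈ $19.7196 each)
After Purchase 2: 577 on hand, pool $11,569.00 (≈ $20.0503 each)
Sale 1, sell 199: 199/577 × $11,569.00 → $3,990.00
After Purchase 3: 662 on hand, pool $13,543.00 (≈ $20.4577 each)
Sale 2, sell 121: 121/662 × $13,543.00 → $2,475.38
Sale 3, sell 380: 380/541 × $11,067.62 → $7,773.92
Total COGS = $3,990.00 + $2,475.38 + $7,773.92 = $14,239.30
Ending inventory (cost pool remaining) = $3,293.70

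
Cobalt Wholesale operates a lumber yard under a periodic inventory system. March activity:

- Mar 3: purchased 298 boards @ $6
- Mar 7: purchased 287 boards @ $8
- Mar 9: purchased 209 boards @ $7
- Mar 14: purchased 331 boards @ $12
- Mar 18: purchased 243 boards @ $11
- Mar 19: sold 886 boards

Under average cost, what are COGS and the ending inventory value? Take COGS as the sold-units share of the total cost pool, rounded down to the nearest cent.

Mar 19, sell 886: 886/1368 × $12,192.00 → $7,896.28
Ending inventory (cost pool remaining) = $4,295.72

COGS = $7,896.28; ending inventory = $4,295.72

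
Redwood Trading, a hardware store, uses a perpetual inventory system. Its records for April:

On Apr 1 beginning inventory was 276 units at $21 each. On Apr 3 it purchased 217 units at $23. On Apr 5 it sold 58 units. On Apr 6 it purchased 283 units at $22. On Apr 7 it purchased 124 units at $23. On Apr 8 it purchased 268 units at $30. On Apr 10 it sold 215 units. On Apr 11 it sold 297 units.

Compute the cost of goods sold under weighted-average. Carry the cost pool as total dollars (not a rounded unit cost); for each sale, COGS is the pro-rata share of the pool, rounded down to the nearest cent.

COGS = $13,555.17

After Apr 1: 276 on hand, pool $5,796.00 (≈ $21.0000 each)
After Apr 3: 493 on hand, pool $10,787.00 (≈ $21.8803 each)
Apr 5, sell 58: 58/493 × $10,787.00 → $1,269.05
After Apr 6: 718 on hand, pool $15,743.95 (≈ $21.9275 each)
After Apr 7: 842 on hand, pool $18,595.95 (≈ $22.0855 each)
After Apr 8: 1110 on hand, pool $26,635.95 (≈ $23.9964 each)
Apr 10, sell 215: 215/1110 × $26,635.95 → $5,159.21
Apr 11, sell 297: 297/895 × $21,476.74 → $7,126.91
Total COGS = $1,269.05 + $5,159.21 + $7,126.91 = $13,555.17
Ending inventory (cost pool remaining) = $14,349.83
Check: goods available $27,905.00 = COGS $13,555.17 + ending $14,349.83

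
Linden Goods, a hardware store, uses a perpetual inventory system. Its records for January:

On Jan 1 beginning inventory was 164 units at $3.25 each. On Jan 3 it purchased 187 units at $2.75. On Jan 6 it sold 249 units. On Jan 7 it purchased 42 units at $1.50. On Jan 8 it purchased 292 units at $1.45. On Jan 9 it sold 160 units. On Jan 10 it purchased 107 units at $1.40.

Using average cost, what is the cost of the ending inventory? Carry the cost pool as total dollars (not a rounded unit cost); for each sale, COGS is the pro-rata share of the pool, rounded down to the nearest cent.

Ending inventory = $650.36

After Jan 1: 164 on hand, pool $533.00 (≈ $3.2500 each)
After Jan 3: 351 on hand, pool $1,047.25 (≈ $2.9836 each)
Jan 6, sell 249: 249/351 × $1,047.25 → $742.92
After Jan 7: 144 on hand, pool $367.33 (≈ $2.5509 each)
After Jan 8: 436 on hand, pool $790.73 (≈ $1.8136 each)
Jan 9, sell 160: 160/436 × $790.73 → $290.17
After Jan 10: 383 on hand, pool $650.36 (≈ $1.6981 each)
Total COGS = $742.92 + $290.17 = $1,033.09
Ending inventory (cost pool remaining) = $650.36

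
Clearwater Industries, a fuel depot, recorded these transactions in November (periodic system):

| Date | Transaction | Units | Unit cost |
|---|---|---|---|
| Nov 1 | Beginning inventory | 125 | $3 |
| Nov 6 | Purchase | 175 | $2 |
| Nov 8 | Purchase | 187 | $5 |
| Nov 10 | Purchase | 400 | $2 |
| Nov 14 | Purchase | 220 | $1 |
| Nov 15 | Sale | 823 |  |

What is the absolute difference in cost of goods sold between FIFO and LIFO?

FIFO COGS: 125 @ $3 + 175 @ $2 + 187 @ $5 + 336 @ $2 = $2,332
LIFO COGS: 220 @ $1 + 400 @ $2 + 187 @ $5 + 16 @ $2 = $1,987
Difference = |$2,332 − $1,987| = $345

$345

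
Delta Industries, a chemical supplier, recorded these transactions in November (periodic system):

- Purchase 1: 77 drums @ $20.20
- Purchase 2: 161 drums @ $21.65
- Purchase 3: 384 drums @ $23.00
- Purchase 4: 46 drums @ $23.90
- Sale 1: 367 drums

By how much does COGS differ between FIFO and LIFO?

$474.35

FIFO COGS: 77 @ $20.20 + 161 @ $21.65 + 129 @ $23.00 = $8,008.05
LIFO COGS: 46 @ $23.90 + 321 @ $23.00 = $8,482.40
Difference = |$8,008.05 − $8,482.40| = $474.35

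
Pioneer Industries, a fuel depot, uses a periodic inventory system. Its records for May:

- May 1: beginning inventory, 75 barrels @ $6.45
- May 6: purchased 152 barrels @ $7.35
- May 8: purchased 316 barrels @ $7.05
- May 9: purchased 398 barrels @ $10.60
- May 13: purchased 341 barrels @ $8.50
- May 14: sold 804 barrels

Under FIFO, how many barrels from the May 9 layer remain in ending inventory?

May 14, 804 sold [FIFO — oldest first]: 75 @ $6.45 + 152 @ $7.35 + 316 @ $7.05 + 261 @ $10.60 = $6,595.35
Ending inventory: 137 @ $10.60 + 341 @ $8.50 = $4,350.70

137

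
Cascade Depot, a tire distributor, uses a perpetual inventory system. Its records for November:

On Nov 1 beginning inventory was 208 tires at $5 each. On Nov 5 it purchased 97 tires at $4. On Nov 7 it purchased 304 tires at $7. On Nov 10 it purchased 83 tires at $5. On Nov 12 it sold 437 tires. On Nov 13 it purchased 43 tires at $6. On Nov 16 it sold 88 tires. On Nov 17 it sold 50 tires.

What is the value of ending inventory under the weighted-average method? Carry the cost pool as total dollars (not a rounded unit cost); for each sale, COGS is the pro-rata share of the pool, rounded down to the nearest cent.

Ending inventory = $924.20

After Nov 1: 208 on hand, pool $1,040.00 (≈ $5.0000 each)
After Nov 5: 305 on hand, pool $1,428.00 (≈ $4.6820 each)
After Nov 7: 609 on hand, pool $3,556.00 (≈ $5.8391 each)
After Nov 10: 692 on hand, pool $3,971.00 (≈ $5.7384 each)
Nov 12, sell 437: 437/692 × $3,971.00 → $2,507.69
After Nov 13: 298 on hand, pool $1,721.31 (≈ $5.7762 each)
Nov 16, sell 88: 88/298 × $1,721.31 → $508.30
Nov 17, sell 50: 50/210 × $1,213.01 → $288.81
Total COGS = $2,507.69 + $508.30 + $288.81 = $3,304.80
Ending inventory (cost pool remaining) = $924.20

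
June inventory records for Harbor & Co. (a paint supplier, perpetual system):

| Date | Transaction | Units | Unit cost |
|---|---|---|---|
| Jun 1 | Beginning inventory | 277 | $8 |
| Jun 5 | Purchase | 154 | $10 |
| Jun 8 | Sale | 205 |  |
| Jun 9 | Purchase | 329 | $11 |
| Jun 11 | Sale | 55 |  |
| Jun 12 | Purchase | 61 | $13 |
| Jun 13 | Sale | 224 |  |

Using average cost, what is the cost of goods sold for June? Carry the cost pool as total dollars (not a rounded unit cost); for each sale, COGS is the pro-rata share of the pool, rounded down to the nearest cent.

COGS = $4,667.22

After Jun 1: 277 on hand, pool $2,216.00 (≈ $8.0000 each)
After Jun 5: 431 on hand, pool $3,756.00 (≈ $8.7146 each)
Jun 8, sell 205: 205/431 × $3,756.00 → $1,786.49
After Jun 9: 555 on hand, pool $5,588.51 (≈ $10.0694 each)
Jun 11, sell 55: 55/555 × $5,588.51 → $553.81
After Jun 12: 561 on hand, pool $5,827.70 (≈ $10.3881 each)
Jun 13, sell 224: 224/561 × $5,827.70 → $2,326.92
Total COGS = $1,786.49 + $553.81 + $2,326.92 = $4,667.22
Ending inventory (cost pool remaining) = $3,500.78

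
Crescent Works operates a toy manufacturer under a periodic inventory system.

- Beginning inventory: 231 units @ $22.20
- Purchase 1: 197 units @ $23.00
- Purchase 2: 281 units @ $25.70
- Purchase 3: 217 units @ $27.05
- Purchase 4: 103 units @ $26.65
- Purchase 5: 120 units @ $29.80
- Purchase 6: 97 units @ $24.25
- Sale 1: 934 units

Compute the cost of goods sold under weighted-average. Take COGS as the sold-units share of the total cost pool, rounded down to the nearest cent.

COGS = $23,555.35

Sale 1, sell 934: 934/1246 × $31,423.95 → $23,555.35
Ending inventory (cost pool remaining) = $7,868.60
Check: goods available $31,423.95 = COGS $23,555.35 + ending $7,868.60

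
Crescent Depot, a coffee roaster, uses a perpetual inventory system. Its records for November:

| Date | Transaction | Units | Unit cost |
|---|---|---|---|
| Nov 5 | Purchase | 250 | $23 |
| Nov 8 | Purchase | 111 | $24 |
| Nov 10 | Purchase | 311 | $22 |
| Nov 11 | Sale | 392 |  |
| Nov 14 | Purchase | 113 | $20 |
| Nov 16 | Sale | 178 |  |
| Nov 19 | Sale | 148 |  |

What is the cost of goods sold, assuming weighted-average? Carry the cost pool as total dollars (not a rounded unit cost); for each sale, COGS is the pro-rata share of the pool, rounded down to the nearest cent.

After Nov 5: 250 on hand, pool $5,750.00 (≈ $23.0000 each)
After Nov 8: 361 on hand, pool $8,414.00 (≈ $23.3075 each)
After Nov 10: 672 on hand, pool $15,256.00 (≈ $22.7024 each)
Nov 11, sell 392: 392/672 × $15,256.00 → $8,899.33
After Nov 14: 393 on hand, pool $8,616.67 (≈ $21.9254 each)
Nov 16, sell 178: 178/393 × $8,616.67 → $3,902.71
Nov 19, sell 148: 148/215 × $4,713.96 → $3,244.95
Total COGS = $8,899.33 + $3,902.71 + $3,244.95 = $16,046.99
Ending inventory (cost pool remaining) = $1,469.01
Check: goods available $17,516.00 = COGS $16,046.99 + ending $1,469.01

COGS = $16,046.99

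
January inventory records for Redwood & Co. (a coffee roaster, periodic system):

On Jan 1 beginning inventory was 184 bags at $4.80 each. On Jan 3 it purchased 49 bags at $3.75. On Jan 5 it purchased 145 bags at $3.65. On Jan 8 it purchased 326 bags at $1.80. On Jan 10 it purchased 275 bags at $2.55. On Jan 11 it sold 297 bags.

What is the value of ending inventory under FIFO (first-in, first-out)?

Jan 11, 297 sold [FIFO — oldest first]: 184 @ $4.80 + 49 @ $3.75 + 64 @ $3.65 = $1,300.55
Ending inventory: 81 @ $3.65 + 326 @ $1.80 + 275 @ $2.55 = $1,583.70

Ending inventory = $1,583.70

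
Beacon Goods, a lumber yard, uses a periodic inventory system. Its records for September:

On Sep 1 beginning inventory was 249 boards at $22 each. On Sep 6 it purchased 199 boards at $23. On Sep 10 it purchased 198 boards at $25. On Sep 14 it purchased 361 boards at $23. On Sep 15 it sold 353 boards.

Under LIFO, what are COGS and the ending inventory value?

COGS = $8,119; ending inventory = $15,189

Sep 15, 353 sold [LIFO — newest first]: 353 @ $23 = $8,119
Ending inventory: 249 @ $22 + 199 @ $23 + 198 @ $25 + 8 @ $23 = $15,189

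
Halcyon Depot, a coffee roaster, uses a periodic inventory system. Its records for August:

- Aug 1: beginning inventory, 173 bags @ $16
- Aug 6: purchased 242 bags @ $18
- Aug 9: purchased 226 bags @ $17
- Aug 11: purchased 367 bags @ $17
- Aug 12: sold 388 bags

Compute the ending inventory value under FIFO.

Ending inventory = $10,567

Aug 12, 388 sold [FIFO — oldest first]: 173 @ $16 + 215 @ $18 = $6,638
Ending inventory: 27 @ $18 + 226 @ $17 + 367 @ $17 = $10,567
Check: goods available $17,205 = COGS $6,638 + ending $10,567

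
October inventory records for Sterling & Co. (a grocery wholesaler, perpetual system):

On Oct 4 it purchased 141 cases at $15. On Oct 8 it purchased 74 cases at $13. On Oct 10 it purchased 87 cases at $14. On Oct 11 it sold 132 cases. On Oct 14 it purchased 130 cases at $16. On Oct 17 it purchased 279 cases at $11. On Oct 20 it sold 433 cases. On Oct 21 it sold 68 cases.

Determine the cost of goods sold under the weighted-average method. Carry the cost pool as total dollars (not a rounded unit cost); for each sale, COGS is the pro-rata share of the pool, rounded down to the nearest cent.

COGS = $8,424.64

After Oct 4: 141 on hand, pool $2,115.00 (≈ $15.0000 each)
After Oct 8: 215 on hand, pool $3,077.00 (≈ $14.3116 each)
After Oct 10: 302 on hand, pool $4,295.00 (≈ $14.2219 each)
Oct 11, sell 132: 132/302 × $4,295.00 → $1,877.28
After Oct 14: 300 on hand, pool $4,497.72 (≈ $14.9924 each)
After Oct 17: 579 on hand, pool $7,566.72 (≈ $13.0686 each)
Oct 20, sell 433: 433/579 × $7,566.72 → $5,658.70
Oct 21, sell 68: 68/146 × $1,908.02 → $888.66
Total COGS = $1,877.28 + $5,658.70 + $888.66 = $8,424.64
Ending inventory (cost pool remaining) = $1,019.36
Check: goods available $9,444.00 = COGS $8,424.64 + ending $1,019.36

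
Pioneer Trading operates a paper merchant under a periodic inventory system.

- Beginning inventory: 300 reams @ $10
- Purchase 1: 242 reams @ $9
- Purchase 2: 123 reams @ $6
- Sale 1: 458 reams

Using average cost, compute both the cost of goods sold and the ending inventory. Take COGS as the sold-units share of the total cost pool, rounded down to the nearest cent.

COGS = $4,074.47; ending inventory = $1,841.53

Sale 1, sell 458: 458/665 × $5,916.00 → $4,074.47
Ending inventory (cost pool remaining) = $1,841.53
Check: goods available $5,916.00 = COGS $4,074.47 + ending $1,841.53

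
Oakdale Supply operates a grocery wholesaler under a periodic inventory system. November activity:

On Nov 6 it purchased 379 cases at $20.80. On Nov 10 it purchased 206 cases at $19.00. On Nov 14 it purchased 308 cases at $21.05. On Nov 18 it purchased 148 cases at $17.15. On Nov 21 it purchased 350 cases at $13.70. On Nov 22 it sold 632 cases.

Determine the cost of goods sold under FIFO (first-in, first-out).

Nov 22, 632 sold [FIFO — oldest first]: 379 @ $20.80 + 206 @ $19.00 + 47 @ $21.05 = $12,786.55
Ending inventory: 261 @ $21.05 + 148 @ $17.15 + 350 @ $13.70 = $12,827.25
Check: goods available $25,613.80 = COGS $12,786.55 + ending $12,827.25

COGS = $12,786.55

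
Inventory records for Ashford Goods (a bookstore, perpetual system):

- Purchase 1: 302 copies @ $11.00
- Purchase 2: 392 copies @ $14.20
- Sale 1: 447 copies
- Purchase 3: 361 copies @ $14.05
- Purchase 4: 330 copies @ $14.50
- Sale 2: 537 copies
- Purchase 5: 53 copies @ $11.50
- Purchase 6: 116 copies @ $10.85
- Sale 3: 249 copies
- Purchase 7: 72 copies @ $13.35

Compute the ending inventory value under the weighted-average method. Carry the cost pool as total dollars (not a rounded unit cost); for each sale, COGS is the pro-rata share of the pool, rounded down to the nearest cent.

After Purchase 1: 302 on hand, pool $3,322.00 (≈ $11.0000 each)
After Purchase 2: 694 on hand, pool $8,888.40 (≈ $12.8075 each)
Sale 1, sell 447: 447/694 × $8,888.40 → $5,724.94
After Purchase 3: 608 on hand, pool $8,235.51 (≈ $13.5452 each)
After Purchase 4: 938 on hand, pool $13,020.51 (≈ $13.8811 each)
Sale 2, sell 537: 537/938 × $13,020.51 → $7,454.17
After Purchase 5: 454 on hand, pool $6,175.84 (≈ $13.6032 each)
After Purchase 6: 570 on hand, pool $7,434.44 (≈ $13.0429 each)
Sale 3, sell 249: 249/570 × $7,434.44 → $3,247.67
After Purchase 7: 393 on hand, pool $5,147.97 (≈ $13.0992 each)
Total COGS = $5,724.94 + $7,454.17 + $3,247.67 = $16,426.78
Ending inventory (cost pool remaining) = $5,147.97
Check: goods available $21,574.75 = COGS $16,426.78 + ending $5,147.97

Ending inventory = $5,147.97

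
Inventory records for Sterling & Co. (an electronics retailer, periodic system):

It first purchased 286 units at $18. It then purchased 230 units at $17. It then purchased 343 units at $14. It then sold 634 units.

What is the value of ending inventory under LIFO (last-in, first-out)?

Ending inventory = $4,050

Sale 1 (634) [LIFO — newest first]: 343 @ $14 + 230 @ $17 + 61 @ $18 = $9,810
Ending inventory: 225 @ $18 = $4,050
Check: goods available $13,860 = COGS $9,810 + ending $4,050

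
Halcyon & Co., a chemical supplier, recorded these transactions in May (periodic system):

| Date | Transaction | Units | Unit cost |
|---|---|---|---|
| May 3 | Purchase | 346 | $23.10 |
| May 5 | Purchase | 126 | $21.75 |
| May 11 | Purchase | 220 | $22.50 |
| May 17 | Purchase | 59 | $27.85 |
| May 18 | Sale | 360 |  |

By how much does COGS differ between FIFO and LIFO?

$57.80

FIFO COGS: 346 @ $23.10 + 14 @ $21.75 = $8,297.10
LIFO COGS: 59 @ $27.85 + 220 @ $22.50 + 81 @ $21.75 = $8,354.90
Difference = |$8,297.10 − $8,354.90| = $57.80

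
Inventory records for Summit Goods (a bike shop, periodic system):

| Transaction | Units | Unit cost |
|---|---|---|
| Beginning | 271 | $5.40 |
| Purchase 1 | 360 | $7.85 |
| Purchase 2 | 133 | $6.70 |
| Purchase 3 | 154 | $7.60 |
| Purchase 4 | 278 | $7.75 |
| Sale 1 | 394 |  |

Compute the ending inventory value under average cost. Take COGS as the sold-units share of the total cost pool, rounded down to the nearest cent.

Sale 1, sell 394: 394/1196 × $8,505.40 → $2,801.94
Ending inventory (cost pool remaining) = $5,703.46
Check: goods available $8,505.40 = COGS $2,801.94 + ending $5,703.46

Ending inventory = $5,703.46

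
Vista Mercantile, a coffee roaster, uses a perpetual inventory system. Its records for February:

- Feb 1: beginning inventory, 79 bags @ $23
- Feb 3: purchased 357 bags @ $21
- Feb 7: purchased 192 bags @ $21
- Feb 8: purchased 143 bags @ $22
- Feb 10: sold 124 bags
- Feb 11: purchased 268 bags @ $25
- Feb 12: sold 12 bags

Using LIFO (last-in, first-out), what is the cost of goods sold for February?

COGS = $3,028

Feb 10, 124 sold [LIFO — newest first]: 124 @ $22 = $2,728
Feb 12, 12 sold [LIFO — newest first]: 12 @ $25 = $300
Total COGS = $2,728 + $300 = $3,028
Ending inventory: 79 @ $23 + 357 @ $21 + 192 @ $21 + 19 @ $22 + 256 @ $25 = $20,164
Check: goods available $23,192 = COGS $3,028 + ending $20,164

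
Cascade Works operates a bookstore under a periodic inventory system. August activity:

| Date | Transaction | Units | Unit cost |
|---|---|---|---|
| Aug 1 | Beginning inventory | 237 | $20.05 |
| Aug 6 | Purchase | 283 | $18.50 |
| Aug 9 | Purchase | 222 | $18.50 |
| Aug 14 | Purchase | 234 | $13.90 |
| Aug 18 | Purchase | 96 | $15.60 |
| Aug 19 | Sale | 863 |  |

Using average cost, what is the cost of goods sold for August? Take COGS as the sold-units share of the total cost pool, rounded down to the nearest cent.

COGS = $15,170.56

Aug 19, sell 863: 863/1072 × $18,844.55 → $15,170.56
Ending inventory (cost pool remaining) = $3,673.99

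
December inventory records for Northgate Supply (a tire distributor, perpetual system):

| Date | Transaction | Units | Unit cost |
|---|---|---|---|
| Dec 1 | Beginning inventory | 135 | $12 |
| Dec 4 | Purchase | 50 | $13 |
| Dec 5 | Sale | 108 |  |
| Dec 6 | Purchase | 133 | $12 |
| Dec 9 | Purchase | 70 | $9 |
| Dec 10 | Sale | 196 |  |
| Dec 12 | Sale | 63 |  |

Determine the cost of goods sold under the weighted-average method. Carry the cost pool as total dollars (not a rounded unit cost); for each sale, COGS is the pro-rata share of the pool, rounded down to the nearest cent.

COGS = $4,258.18

After Dec 1: 135 on hand, pool $1,620.00 (≈ $12.0000 each)
After Dec 4: 185 on hand, pool $2,270.00 (≈ $12.2703 each)
Dec 5, sell 108: 108/185 × $2,270.00 → $1,325.18
After Dec 6: 210 on hand, pool $2,540.82 (≈ $12.0991 each)
After Dec 9: 280 on hand, pool $3,170.82 (≈ $11.3244 each)
Dec 10, sell 196: 196/280 × $3,170.82 → $2,219.57
Dec 12, sell 63: 63/84 × $951.25 → $713.43
Total COGS = $1,325.18 + $2,219.57 + $713.43 = $4,258.18
Ending inventory (cost pool remaining) = $237.82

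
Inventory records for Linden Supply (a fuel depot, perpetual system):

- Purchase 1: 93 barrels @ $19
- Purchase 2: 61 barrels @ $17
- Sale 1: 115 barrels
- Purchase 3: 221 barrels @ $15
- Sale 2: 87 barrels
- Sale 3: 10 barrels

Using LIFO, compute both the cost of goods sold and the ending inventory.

Sale 1 (115) [LIFO — newest first]: 61 @ $17 + 54 @ $19 = $2,063
Sale 2 (87) [LIFO — newest first]: 87 @ $15 = $1,305
Sale 3 (10) [LIFO — newest first]: 10 @ $15 = $150
Total COGS = $2,063 + $1,305 + $150 = $3,518
Ending inventory: 39 @ $19 + 124 @ $15 = $2,601

COGS = $3,518; ending inventory = $2,601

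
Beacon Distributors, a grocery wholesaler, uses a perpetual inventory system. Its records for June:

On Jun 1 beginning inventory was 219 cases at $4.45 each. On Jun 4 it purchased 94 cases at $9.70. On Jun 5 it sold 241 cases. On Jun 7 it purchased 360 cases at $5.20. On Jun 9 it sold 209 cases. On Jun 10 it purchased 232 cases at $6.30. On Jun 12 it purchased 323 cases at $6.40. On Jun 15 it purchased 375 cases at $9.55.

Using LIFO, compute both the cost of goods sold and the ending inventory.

Jun 5, 241 sold [LIFO — newest first]: 94 @ $9.70 + 147 @ $4.45 = $1,565.95
Jun 9, 209 sold [LIFO — newest first]: 209 @ $5.20 = $1,086.80
Total COGS = $1,565.95 + $1,086.80 = $2,652.75
Ending inventory: 72 @ $4.45 + 151 @ $5.20 + 232 @ $6.30 + 323 @ $6.40 + 375 @ $9.55 = $8,215.65

COGS = $2,652.75; ending inventory = $8,215.65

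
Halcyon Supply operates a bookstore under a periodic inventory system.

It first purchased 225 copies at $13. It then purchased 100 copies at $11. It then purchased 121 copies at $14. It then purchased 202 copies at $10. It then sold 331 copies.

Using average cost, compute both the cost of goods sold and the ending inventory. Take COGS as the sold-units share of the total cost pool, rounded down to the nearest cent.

COGS = $3,953.10; ending inventory = $3,785.90

Sale 1, sell 331: 331/648 × $7,739.00 → $3,953.10
Ending inventory (cost pool remaining) = $3,785.90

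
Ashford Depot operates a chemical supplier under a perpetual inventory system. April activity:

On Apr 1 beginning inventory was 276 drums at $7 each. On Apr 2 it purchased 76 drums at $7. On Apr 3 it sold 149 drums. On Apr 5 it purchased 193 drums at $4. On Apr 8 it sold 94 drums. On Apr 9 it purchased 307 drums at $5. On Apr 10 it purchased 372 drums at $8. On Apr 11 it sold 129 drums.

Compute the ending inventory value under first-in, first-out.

Ending inventory = $5,203

Apr 3, 149 sold [FIFO — oldest first]: 149 @ $7 = $1,043
Apr 8, 94 sold [FIFO — oldest first]: 94 @ $7 = $658
Apr 11, 129 sold [FIFO — oldest first]: 33 @ $7 + 76 @ $7 + 20 @ $4 = $843
Total COGS = $1,043 + $658 + $843 = $2,544
Ending inventory: 173 @ $4 + 307 @ $5 + 372 @ $8 = $5,203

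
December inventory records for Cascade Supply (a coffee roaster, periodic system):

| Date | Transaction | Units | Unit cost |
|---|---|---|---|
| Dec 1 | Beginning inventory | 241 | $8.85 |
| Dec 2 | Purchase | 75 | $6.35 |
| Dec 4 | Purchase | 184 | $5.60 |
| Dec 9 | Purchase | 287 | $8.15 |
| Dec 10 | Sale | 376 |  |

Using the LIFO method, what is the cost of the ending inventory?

Dec 10, 376 sold [LIFO — newest first]: 287 @ $8.15 + 89 @ $5.60 = $2,837.45
Ending inventory: 241 @ $8.85 + 75 @ $6.35 + 95 @ $5.60 = $3,141.10
Check: goods available $5,978.55 = COGS $2,837.45 + ending $3,141.10

Ending inventory = $3,141.10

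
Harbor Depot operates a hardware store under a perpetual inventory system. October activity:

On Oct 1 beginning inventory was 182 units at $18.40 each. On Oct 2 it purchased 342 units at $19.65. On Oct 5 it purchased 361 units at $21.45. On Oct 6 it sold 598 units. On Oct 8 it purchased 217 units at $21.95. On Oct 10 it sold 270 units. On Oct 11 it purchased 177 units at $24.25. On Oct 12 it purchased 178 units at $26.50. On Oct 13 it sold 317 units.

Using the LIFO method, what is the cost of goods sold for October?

Oct 6, 598 sold [LIFO — newest first]: 361 @ $21.45 + 237 @ $19.65 = $12,400.50
Oct 10, 270 sold [LIFO — newest first]: 217 @ $21.95 + 53 @ $19.65 = $5,804.60
Oct 13, 317 sold [LIFO — newest first]: 178 @ $26.50 + 139 @ $24.25 = $8,087.75
Total COGS = $12,400.50 + $5,804.60 + $8,087.75 = $26,292.85
Ending inventory: 182 @ $18.40 + 52 @ $19.65 + 38 @ $24.25 = $5,292.10

COGS = $26,292.85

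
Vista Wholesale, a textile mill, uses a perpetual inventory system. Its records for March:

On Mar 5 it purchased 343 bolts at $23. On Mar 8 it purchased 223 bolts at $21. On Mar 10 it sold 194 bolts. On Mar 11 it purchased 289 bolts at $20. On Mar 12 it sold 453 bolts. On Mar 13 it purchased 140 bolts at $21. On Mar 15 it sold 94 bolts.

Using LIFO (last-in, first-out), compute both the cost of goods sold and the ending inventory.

COGS = $15,542; ending inventory = $5,750

Mar 10, 194 sold [LIFO — newest first]: 194 @ $21 = $4,074
Mar 12, 453 sold [LIFO — newest first]: 289 @ $20 + 29 @ $21 + 135 @ $23 = $9,494
Mar 15, 94 sold [LIFO — newest first]: 94 @ $21 = $1,974
Total COGS = $4,074 + $9,494 + $1,974 = $15,542
Ending inventory: 208 @ $23 + 46 @ $21 = $5,750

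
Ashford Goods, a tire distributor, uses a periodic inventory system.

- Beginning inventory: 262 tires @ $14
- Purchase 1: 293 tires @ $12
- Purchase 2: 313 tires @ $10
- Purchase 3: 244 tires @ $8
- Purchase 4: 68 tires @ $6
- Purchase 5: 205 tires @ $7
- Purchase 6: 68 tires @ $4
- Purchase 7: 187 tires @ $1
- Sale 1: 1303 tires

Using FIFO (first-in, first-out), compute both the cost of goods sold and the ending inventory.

COGS = $13,535; ending inventory = $1,033

Sale 1 (1303) [FIFO — oldest first]: 262 @ $14 + 293 @ $12 + 313 @ $10 + 244 @ $8 + 68 @ $6 + 123 @ $7 = $13,535
Ending inventory: 82 @ $7 + 68 @ $4 + 187 @ $1 = $1,033
Check: goods available $14,568 = COGS $13,535 + ending $1,033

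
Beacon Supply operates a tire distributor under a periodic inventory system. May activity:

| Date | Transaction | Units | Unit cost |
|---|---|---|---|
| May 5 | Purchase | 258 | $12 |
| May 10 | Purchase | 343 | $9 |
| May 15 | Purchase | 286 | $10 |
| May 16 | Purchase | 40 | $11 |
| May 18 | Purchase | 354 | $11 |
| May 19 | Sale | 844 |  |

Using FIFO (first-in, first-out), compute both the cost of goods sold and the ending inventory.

COGS = $8,613; ending inventory = $4,764

May 19, 844 sold [FIFO — oldest first]: 258 @ $12 + 343 @ $9 + 243 @ $10 = $8,613
Ending inventory: 43 @ $10 + 40 @ $11 + 354 @ $11 = $4,764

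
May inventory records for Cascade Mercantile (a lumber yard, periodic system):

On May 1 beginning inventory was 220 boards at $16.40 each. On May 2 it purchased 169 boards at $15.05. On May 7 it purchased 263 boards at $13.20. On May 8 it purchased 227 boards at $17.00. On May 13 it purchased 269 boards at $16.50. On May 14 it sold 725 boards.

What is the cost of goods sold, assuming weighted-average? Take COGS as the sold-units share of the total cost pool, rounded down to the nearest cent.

COGS = $11,317.42

May 14, sell 725: 725/1148 × $17,920.55 → $11,317.42
Ending inventory (cost pool remaining) = $6,603.13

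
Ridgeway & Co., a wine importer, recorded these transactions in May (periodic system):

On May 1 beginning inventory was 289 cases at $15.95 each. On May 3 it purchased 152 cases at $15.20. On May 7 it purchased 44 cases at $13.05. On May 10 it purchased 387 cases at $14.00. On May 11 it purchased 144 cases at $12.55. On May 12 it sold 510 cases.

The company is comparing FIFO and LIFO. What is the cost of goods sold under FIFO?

COGS = $7,844.15

FIFO COGS: 289 @ $15.95 + 152 @ $15.20 + 44 @ $13.05 + 25 @ $14.00 = $7,844.15
LIFO COGS: 144 @ $12.55 + 366 @ $14.00 = $6,931.20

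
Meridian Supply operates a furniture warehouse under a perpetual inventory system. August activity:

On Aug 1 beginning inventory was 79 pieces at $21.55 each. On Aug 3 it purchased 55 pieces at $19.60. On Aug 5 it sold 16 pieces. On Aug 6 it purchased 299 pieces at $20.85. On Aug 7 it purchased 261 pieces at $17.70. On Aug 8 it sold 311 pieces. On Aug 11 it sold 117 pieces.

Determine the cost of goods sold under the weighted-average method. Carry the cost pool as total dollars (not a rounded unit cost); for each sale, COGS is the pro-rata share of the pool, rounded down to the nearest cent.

COGS = $8,729.31

After Aug 1: 79 on hand, pool $1,702.45 (≈ $21.5500 each)
After Aug 3: 134 on hand, pool $2,780.45 (≈ $20.7496 each)
Aug 5, sell 16: 16/134 × $2,780.45 → $331.99
After Aug 6: 417 on hand, pool $8,682.61 (≈ $20.8216 each)
After Aug 7: 678 on hand, pool $13,302.31 (≈ $19.6199 each)
Aug 8, sell 311: 311/678 × $13,302.31 → $6,101.79
Aug 11, sell 117: 117/367 × $7,200.52 → $2,295.53
Total COGS = $331.99 + $6,101.79 + $2,295.53 = $8,729.31
Ending inventory (cost pool remaining) = $4,904.99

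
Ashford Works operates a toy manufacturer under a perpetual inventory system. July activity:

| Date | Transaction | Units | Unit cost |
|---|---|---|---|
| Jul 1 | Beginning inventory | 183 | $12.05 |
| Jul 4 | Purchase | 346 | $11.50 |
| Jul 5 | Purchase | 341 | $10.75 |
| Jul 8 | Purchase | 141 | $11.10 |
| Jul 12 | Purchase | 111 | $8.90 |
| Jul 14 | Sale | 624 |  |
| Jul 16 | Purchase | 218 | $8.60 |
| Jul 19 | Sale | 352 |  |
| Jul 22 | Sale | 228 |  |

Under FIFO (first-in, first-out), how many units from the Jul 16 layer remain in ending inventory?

Jul 14, 624 sold [FIFO — oldest first]: 183 @ $12.05 + 346 @ $11.50 + 95 @ $10.75 = $7,205.40
Jul 19, 352 sold [FIFO — oldest first]: 246 @ $10.75 + 106 @ $11.10 = $3,821.10
Jul 22, 228 sold [FIFO — oldest first]: 35 @ $11.10 + 111 @ $8.90 + 82 @ $8.60 = $2,081.60
Total COGS = $7,205.40 + $3,821.10 + $2,081.60 = $13,108.10
Ending inventory: 136 @ $8.60 = $1,169.60

136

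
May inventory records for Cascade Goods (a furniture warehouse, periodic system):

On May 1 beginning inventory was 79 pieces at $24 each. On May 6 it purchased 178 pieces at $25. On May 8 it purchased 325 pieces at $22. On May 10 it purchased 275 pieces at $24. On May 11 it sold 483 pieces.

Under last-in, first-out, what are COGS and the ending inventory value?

COGS = $11,176; ending inventory = $8,920

May 11, 483 sold [LIFO — newest first]: 275 @ $24 + 208 @ $22 = $11,176
Ending inventory: 79 @ $24 + 178 @ $25 + 117 @ $22 = $8,920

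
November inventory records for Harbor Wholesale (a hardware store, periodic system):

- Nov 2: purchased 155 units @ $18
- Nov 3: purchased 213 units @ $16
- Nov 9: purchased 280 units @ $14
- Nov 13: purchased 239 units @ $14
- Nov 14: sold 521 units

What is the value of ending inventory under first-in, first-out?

Nov 14, 521 sold [FIFO — oldest first]: 155 @ $18 + 213 @ $16 + 153 @ $14 = $8,340
Ending inventory: 127 @ $14 + 239 @ $14 = $5,124

Ending inventory = $5,124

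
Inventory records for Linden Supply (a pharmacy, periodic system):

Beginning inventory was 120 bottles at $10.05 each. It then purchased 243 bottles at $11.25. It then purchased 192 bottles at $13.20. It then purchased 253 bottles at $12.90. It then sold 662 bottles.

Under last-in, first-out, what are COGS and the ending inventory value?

Sale 1 (662) [LIFO — newest first]: 253 @ $12.90 + 192 @ $13.20 + 217 @ $11.25 = $8,239.35
Ending inventory: 120 @ $10.05 + 26 @ $11.25 = $1,498.50
Check: goods available $9,737.85 = COGS $8,239.35 + ending $1,498.50

COGS = $8,239.35; ending inventory = $1,498.50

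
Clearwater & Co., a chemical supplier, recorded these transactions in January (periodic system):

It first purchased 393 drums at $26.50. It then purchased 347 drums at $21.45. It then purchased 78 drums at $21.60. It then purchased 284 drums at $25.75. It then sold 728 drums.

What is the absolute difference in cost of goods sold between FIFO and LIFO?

FIFO COGS: 393 @ $26.50 + 335 @ $21.45 = $17,600.25
LIFO COGS: 284 @ $25.75 + 78 @ $21.60 + 347 @ $21.45 + 19 @ $26.50 = $16,944.45
Difference = |$17,600.25 − $16,944.45| = $655.80

$655.80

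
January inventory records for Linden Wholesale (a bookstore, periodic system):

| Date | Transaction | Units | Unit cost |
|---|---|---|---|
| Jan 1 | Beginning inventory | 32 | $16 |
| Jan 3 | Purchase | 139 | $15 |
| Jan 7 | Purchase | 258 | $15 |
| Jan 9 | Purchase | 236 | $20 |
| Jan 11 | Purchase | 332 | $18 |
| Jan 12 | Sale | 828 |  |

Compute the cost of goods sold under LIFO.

Jan 12, 828 sold [LIFO — newest first]: 332 @ $18 + 236 @ $20 + 258 @ $15 + 2 @ $15 = $14,596
Ending inventory: 32 @ $16 + 137 @ $15 = $2,567

COGS = $14,596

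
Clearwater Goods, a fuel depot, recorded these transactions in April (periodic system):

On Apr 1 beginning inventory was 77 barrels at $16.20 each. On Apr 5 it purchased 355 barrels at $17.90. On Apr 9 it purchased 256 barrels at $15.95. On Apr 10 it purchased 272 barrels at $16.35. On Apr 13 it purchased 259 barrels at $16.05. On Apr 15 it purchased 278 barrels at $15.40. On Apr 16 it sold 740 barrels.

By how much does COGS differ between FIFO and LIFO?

FIFO COGS: 77 @ $16.20 + 355 @ $17.90 + 256 @ $15.95 + 52 @ $16.35 = $12,535.30
LIFO COGS: 278 @ $15.40 + 259 @ $16.05 + 203 @ $16.35 = $11,757.20
Difference = |$12,535.30 − $11,757.20| = $778.10

$778.10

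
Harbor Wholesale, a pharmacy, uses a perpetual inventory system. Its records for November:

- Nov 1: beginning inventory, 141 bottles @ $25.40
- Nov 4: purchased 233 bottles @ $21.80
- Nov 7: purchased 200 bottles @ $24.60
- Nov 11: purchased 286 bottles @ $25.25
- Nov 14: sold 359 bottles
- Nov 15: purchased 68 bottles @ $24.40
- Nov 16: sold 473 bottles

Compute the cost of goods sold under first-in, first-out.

Nov 14, 359 sold [FIFO — oldest first]: 141 @ $25.40 + 218 @ $21.80 = $8,333.80
Nov 16, 473 sold [FIFO — oldest first]: 15 @ $21.80 + 200 @ $24.60 + 258 @ $25.25 = $11,761.50
Total COGS = $8,333.80 + $11,761.50 = $20,095.30
Ending inventory: 28 @ $25.25 + 68 @ $24.40 = $2,366.20

COGS = $20,095.30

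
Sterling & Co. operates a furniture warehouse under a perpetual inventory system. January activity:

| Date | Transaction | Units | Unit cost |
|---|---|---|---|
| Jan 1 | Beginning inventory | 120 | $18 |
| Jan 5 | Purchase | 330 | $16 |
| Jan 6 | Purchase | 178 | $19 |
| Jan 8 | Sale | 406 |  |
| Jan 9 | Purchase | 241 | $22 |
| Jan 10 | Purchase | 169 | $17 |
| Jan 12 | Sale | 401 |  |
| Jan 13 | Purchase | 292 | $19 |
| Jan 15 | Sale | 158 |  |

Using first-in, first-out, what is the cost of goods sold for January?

COGS = $17,756

Jan 8, 406 sold [FIFO — oldest first]: 120 @ $18 + 286 @ $16 = $6,736
Jan 12, 401 sold [FIFO — oldest first]: 44 @ $16 + 178 @ $19 + 179 @ $22 = $8,024
Jan 15, 158 sold [FIFO — oldest first]: 62 @ $22 + 96 @ $17 = $2,996
Total COGS = $6,736 + $8,024 + $2,996 = $17,756
Ending inventory: 73 @ $17 + 292 @ $19 = $6,789
Check: goods available $24,545 = COGS $17,756 + ending $6,789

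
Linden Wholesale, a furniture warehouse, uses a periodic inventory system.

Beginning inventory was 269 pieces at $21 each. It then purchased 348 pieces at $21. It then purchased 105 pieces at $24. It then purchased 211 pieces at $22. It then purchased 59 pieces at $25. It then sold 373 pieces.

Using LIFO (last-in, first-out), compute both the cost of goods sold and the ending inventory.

COGS = $8,589; ending inventory = $13,005

Sale 1 (373) [LIFO — newest first]: 59 @ $25 + 211 @ $22 + 103 @ $24 = $8,589
Ending inventory: 269 @ $21 + 348 @ $21 + 2 @ $24 = $13,005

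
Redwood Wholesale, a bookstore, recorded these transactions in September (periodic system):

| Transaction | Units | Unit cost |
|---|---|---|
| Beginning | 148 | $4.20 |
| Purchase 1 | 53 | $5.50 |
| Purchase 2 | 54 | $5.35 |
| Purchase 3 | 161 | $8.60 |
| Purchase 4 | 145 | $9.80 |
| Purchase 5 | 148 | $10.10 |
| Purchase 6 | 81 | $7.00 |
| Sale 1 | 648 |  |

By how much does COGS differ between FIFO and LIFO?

$586.70

FIFO COGS: 148 @ $4.20 + 53 @ $5.50 + 54 @ $5.35 + 161 @ $8.60 + 145 @ $9.80 + 87 @ $10.10 = $4,886.30
LIFO COGS: 81 @ $7.00 + 148 @ $10.10 + 145 @ $9.80 + 161 @ $8.60 + 54 @ $5.35 + 53 @ $5.50 + 6 @ $4.20 = $5,473.00
Difference = |$4,886.30 − $5,473.00| = $586.70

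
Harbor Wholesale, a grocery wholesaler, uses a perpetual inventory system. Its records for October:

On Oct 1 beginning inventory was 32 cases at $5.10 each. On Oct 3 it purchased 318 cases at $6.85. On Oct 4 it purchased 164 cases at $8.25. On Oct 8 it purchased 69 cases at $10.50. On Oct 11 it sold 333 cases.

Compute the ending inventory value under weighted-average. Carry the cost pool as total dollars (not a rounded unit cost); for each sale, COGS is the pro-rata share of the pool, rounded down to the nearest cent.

Ending inventory = $1,894.94

After Oct 1: 32 on hand, pool $163.20 (≈ $5.1000 each)
After Oct 3: 350 on hand, pool $2,341.50 (≈ $6.6900 each)
After Oct 4: 514 on hand, pool $3,694.50 (≈ $7.1877 each)
After Oct 8: 583 on hand, pool $4,419.00 (≈ $7.5798 each)
Oct 11, sell 333: 333/583 × $4,419.00 → $2,524.06
Ending inventory (cost pool remaining) = $1,894.94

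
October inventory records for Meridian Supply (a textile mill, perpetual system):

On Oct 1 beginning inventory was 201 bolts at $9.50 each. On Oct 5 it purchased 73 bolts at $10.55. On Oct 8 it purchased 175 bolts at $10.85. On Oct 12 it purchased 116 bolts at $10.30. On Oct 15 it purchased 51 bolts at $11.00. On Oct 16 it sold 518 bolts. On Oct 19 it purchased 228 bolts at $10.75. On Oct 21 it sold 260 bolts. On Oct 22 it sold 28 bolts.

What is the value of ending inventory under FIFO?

Ending inventory = $408.50

Oct 16, 518 sold [FIFO — oldest first]: 201 @ $9.50 + 73 @ $10.55 + 175 @ $10.85 + 69 @ $10.30 = $5,289.10
Oct 21, 260 sold [FIFO — oldest first]: 47 @ $10.30 + 51 @ $11.00 + 162 @ $10.75 = $2,786.60
Oct 22, 28 sold [FIFO — oldest first]: 28 @ $10.75 = $301.00
Total COGS = $5,289.10 + $2,786.60 + $301.00 = $8,376.70
Ending inventory: 38 @ $10.75 = $408.50
Check: goods available $8,785.20 = COGS $8,376.70 + ending $408.50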